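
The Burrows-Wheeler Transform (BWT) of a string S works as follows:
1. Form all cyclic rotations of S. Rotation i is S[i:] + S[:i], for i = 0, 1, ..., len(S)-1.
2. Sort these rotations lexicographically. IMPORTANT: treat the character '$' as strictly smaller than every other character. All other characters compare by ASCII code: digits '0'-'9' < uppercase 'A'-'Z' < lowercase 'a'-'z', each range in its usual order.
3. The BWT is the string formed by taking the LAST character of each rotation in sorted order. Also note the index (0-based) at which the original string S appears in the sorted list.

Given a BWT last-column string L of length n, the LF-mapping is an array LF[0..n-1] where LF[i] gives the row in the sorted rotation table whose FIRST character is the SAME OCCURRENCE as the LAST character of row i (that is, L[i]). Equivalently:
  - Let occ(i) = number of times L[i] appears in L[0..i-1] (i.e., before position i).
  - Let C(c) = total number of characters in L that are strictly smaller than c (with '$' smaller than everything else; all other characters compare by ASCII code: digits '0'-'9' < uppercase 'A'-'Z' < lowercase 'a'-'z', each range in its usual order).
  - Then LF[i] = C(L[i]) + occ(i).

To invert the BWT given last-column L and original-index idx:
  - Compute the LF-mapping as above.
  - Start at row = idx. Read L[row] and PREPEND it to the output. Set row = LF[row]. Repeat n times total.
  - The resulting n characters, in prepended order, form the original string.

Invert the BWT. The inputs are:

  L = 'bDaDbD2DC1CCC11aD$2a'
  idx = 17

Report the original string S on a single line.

LF mapping: 18 10 15 11 19 12 4 13 6 1 7 8 9 2 3 16 14 0 5 17
Walk LF starting at row 17, prepending L[row]:
  step 1: row=17, L[17]='$', prepend. Next row=LF[17]=0
  step 2: row=0, L[0]='b', prepend. Next row=LF[0]=18
  step 3: row=18, L[18]='2', prepend. Next row=LF[18]=5
  step 4: row=5, L[5]='D', prepend. Next row=LF[5]=12
  step 5: row=12, L[12]='C', prepend. Next row=LF[12]=9
  step 6: row=9, L[9]='1', prepend. Next row=LF[9]=1
  step 7: row=1, L[1]='D', prepend. Next row=LF[1]=10
  step 8: row=10, L[10]='C', prepend. Next row=LF[10]=7
  step 9: row=7, L[7]='D', prepend. Next row=LF[7]=13
  step 10: row=13, L[13]='1', prepend. Next row=LF[13]=2
  step 11: row=2, L[2]='a', prepend. Next row=LF[2]=15
  step 12: row=15, L[15]='a', prepend. Next row=LF[15]=16
  step 13: row=16, L[16]='D', prepend. Next row=LF[16]=14
  step 14: row=14, L[14]='1', prepend. Next row=LF[14]=3
  step 15: row=3, L[3]='D', prepend. Next row=LF[3]=11
  step 16: row=11, L[11]='C', prepend. Next row=LF[11]=8
  step 17: row=8, L[8]='C', prepend. Next row=LF[8]=6
  step 18: row=6, L[6]='2', prepend. Next row=LF[6]=4
  step 19: row=4, L[4]='b', prepend. Next row=LF[4]=19
  step 20: row=19, L[19]='a', prepend. Next row=LF[19]=17
Reversed output: ab2CCD1Daa1DCD1CD2b$

Answer: ab2CCD1Daa1DCD1CD2b$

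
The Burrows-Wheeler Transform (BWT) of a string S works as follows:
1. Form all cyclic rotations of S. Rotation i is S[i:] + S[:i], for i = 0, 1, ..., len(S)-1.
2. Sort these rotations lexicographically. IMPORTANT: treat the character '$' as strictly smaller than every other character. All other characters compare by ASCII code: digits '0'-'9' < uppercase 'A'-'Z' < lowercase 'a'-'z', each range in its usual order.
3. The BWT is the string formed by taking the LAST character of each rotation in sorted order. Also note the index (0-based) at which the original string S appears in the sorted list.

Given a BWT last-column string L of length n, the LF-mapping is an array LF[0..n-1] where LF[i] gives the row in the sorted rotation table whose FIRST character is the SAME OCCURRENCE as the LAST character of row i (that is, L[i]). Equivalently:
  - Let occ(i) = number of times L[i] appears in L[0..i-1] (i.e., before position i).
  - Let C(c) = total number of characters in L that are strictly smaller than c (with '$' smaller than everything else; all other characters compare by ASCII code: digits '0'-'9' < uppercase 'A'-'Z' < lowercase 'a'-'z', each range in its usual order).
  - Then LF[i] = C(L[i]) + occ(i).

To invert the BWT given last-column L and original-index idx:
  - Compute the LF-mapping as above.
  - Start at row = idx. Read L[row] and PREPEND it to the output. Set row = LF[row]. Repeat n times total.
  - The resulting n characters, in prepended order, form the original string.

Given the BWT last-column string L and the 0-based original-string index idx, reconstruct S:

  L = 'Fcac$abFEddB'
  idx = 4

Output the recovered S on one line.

Answer: FbaaEcBddcF$

Derivation:
LF mapping: 3 8 5 9 0 6 7 4 2 10 11 1
Walk LF starting at row 4, prepending L[row]:
  step 1: row=4, L[4]='$', prepend. Next row=LF[4]=0
  step 2: row=0, L[0]='F', prepend. Next row=LF[0]=3
  step 3: row=3, L[3]='c', prepend. Next row=LF[3]=9
  step 4: row=9, L[9]='d', prepend. Next row=LF[9]=10
  step 5: row=10, L[10]='d', prepend. Next row=LF[10]=11
  step 6: row=11, L[11]='B', prepend. Next row=LF[11]=1
  step 7: row=1, L[1]='c', prepend. Next row=LF[1]=8
  step 8: row=8, L[8]='E', prepend. Next row=LF[8]=2
  step 9: row=2, L[2]='a', prepend. Next row=LF[2]=5
  step 10: row=5, L[5]='a', prepend. Next row=LF[5]=6
  step 11: row=6, L[6]='b', prepend. Next row=LF[6]=7
  step 12: row=7, L[7]='F', prepend. Next row=LF[7]=4
Reversed output: FbaaEcBddcF$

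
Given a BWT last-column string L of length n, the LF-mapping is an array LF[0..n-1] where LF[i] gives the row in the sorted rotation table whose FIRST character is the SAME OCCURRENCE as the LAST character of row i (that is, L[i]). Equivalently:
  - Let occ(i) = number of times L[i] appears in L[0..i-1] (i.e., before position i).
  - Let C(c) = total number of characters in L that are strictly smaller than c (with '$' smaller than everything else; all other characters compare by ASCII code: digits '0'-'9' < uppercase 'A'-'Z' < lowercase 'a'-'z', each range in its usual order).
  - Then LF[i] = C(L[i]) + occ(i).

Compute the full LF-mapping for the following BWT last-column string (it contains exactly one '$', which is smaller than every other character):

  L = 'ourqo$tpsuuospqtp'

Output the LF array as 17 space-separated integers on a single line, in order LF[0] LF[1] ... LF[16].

Char counts: '$':1, 'o':3, 'p':3, 'q':2, 'r':1, 's':2, 't':2, 'u':3
C (first-col start): C('$')=0, C('o')=1, C('p')=4, C('q')=7, C('r')=9, C('s')=10, C('t')=12, C('u')=14
L[0]='o': occ=0, LF[0]=C('o')+0=1+0=1
L[1]='u': occ=0, LF[1]=C('u')+0=14+0=14
L[2]='r': occ=0, LF[2]=C('r')+0=9+0=9
L[3]='q': occ=0, LF[3]=C('q')+0=7+0=7
L[4]='o': occ=1, LF[4]=C('o')+1=1+1=2
L[5]='$': occ=0, LF[5]=C('$')+0=0+0=0
L[6]='t': occ=0, LF[6]=C('t')+0=12+0=12
L[7]='p': occ=0, LF[7]=C('p')+0=4+0=4
L[8]='s': occ=0, LF[8]=C('s')+0=10+0=10
L[9]='u': occ=1, LF[9]=C('u')+1=14+1=15
L[10]='u': occ=2, LF[10]=C('u')+2=14+2=16
L[11]='o': occ=2, LF[11]=C('o')+2=1+2=3
L[12]='s': occ=1, LF[12]=C('s')+1=10+1=11
L[13]='p': occ=1, LF[13]=C('p')+1=4+1=5
L[14]='q': occ=1, LF[14]=C('q')+1=7+1=8
L[15]='t': occ=1, LF[15]=C('t')+1=12+1=13
L[16]='p': occ=2, LF[16]=C('p')+2=4+2=6

Answer: 1 14 9 7 2 0 12 4 10 15 16 3 11 5 8 13 6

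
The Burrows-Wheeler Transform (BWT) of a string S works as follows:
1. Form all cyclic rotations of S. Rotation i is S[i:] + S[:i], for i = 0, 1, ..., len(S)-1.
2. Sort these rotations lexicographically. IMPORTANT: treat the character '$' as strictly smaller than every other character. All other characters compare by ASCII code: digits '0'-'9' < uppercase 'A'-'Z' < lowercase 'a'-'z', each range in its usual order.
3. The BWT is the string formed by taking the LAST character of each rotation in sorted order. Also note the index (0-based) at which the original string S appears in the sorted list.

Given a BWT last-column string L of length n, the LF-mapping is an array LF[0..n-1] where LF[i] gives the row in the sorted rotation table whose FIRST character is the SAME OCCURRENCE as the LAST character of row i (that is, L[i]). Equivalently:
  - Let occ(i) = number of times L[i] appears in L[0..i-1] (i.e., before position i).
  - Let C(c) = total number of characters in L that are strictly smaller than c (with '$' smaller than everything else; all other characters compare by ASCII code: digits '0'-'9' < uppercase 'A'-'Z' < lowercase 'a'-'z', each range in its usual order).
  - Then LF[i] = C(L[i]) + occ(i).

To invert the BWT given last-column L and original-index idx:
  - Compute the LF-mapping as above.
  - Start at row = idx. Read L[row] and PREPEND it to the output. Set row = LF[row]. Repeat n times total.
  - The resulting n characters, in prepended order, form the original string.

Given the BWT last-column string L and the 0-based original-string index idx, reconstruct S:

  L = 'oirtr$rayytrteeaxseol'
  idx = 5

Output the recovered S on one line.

LF mapping: 8 6 10 15 11 0 12 1 19 20 16 13 17 3 4 2 18 14 5 9 7
Walk LF starting at row 5, prepending L[row]:
  step 1: row=5, L[5]='$', prepend. Next row=LF[5]=0
  step 2: row=0, L[0]='o', prepend. Next row=LF[0]=8
  step 3: row=8, L[8]='y', prepend. Next row=LF[8]=19
  step 4: row=19, L[19]='o', prepend. Next row=LF[19]=9
  step 5: row=9, L[9]='y', prepend. Next row=LF[9]=20
  step 6: row=20, L[20]='l', prepend. Next row=LF[20]=7
  step 7: row=7, L[7]='a', prepend. Next row=LF[7]=1
  step 8: row=1, L[1]='i', prepend. Next row=LF[1]=6
  step 9: row=6, L[6]='r', prepend. Next row=LF[6]=12
  step 10: row=12, L[12]='t', prepend. Next row=LF[12]=17
  step 11: row=17, L[17]='s', prepend. Next row=LF[17]=14
  step 12: row=14, L[14]='e', prepend. Next row=LF[14]=4
  step 13: row=4, L[4]='r', prepend. Next row=LF[4]=11
  step 14: row=11, L[11]='r', prepend. Next row=LF[11]=13
  step 15: row=13, L[13]='e', prepend. Next row=LF[13]=3
  step 16: row=3, L[3]='t', prepend. Next row=LF[3]=15
  step 17: row=15, L[15]='a', prepend. Next row=LF[15]=2
  step 18: row=2, L[2]='r', prepend. Next row=LF[2]=10
  step 19: row=10, L[10]='t', prepend. Next row=LF[10]=16
  step 20: row=16, L[16]='x', prepend. Next row=LF[16]=18
  step 21: row=18, L[18]='e', prepend. Next row=LF[18]=5
Reversed output: extraterrestrialyoyo$

Answer: extraterrestrialyoyo$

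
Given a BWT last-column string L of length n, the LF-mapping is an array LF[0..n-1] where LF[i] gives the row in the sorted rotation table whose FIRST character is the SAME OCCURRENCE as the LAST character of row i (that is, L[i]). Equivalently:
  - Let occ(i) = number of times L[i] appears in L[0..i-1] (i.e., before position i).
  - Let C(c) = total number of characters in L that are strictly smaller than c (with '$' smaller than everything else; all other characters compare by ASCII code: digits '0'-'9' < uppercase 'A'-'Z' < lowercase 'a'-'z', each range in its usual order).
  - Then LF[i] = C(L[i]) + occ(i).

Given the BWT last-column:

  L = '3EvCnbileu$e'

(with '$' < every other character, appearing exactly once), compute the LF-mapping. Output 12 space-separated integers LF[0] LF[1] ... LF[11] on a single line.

Char counts: '$':1, '3':1, 'C':1, 'E':1, 'b':1, 'e':2, 'i':1, 'l':1, 'n':1, 'u':1, 'v':1
C (first-col start): C('$')=0, C('3')=1, C('C')=2, C('E')=3, C('b')=4, C('e')=5, C('i')=7, C('l')=8, C('n')=9, C('u')=10, C('v')=11
L[0]='3': occ=0, LF[0]=C('3')+0=1+0=1
L[1]='E': occ=0, LF[1]=C('E')+0=3+0=3
L[2]='v': occ=0, LF[2]=C('v')+0=11+0=11
L[3]='C': occ=0, LF[3]=C('C')+0=2+0=2
L[4]='n': occ=0, LF[4]=C('n')+0=9+0=9
L[5]='b': occ=0, LF[5]=C('b')+0=4+0=4
L[6]='i': occ=0, LF[6]=C('i')+0=7+0=7
L[7]='l': occ=0, LF[7]=C('l')+0=8+0=8
L[8]='e': occ=0, LF[8]=C('e')+0=5+0=5
L[9]='u': occ=0, LF[9]=C('u')+0=10+0=10
L[10]='$': occ=0, LF[10]=C('$')+0=0+0=0
L[11]='e': occ=1, LF[11]=C('e')+1=5+1=6

Answer: 1 3 11 2 9 4 7 8 5 10 0 6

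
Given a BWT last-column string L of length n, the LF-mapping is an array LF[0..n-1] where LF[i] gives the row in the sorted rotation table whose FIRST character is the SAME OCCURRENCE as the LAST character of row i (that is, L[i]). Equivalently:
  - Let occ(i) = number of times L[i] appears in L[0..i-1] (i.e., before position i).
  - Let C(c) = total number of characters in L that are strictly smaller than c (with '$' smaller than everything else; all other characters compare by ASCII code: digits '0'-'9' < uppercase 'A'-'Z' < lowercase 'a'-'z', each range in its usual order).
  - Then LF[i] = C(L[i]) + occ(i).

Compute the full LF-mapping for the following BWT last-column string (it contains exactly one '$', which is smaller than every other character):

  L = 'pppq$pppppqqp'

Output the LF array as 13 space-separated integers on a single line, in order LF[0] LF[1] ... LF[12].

Char counts: '$':1, 'p':9, 'q':3
C (first-col start): C('$')=0, C('p')=1, C('q')=10
L[0]='p': occ=0, LF[0]=C('p')+0=1+0=1
L[1]='p': occ=1, LF[1]=C('p')+1=1+1=2
L[2]='p': occ=2, LF[2]=C('p')+2=1+2=3
L[3]='q': occ=0, LF[3]=C('q')+0=10+0=10
L[4]='$': occ=0, LF[4]=C('$')+0=0+0=0
L[5]='p': occ=3, LF[5]=C('p')+3=1+3=4
L[6]='p': occ=4, LF[6]=C('p')+4=1+4=5
L[7]='p': occ=5, LF[7]=C('p')+5=1+5=6
L[8]='p': occ=6, LF[8]=C('p')+6=1+6=7
L[9]='p': occ=7, LF[9]=C('p')+7=1+7=8
L[10]='q': occ=1, LF[10]=C('q')+1=10+1=11
L[11]='q': occ=2, LF[11]=C('q')+2=10+2=12
L[12]='p': occ=8, LF[12]=C('p')+8=1+8=9

Answer: 1 2 3 10 0 4 5 6 7 8 11 12 9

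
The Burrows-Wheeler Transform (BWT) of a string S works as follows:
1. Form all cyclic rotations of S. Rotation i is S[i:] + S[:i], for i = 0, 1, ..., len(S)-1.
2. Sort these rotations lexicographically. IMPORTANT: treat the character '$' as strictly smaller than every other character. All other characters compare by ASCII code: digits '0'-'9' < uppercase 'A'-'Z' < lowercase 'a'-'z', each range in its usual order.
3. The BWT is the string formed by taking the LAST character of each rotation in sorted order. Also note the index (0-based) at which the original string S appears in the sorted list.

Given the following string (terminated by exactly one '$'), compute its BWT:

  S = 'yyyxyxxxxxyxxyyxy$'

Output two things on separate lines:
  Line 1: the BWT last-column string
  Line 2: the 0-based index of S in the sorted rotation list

Answer: yyxxxyyyxxxxxyyxy$
17

Derivation:
All 18 rotations (rotation i = S[i:]+S[:i]):
  rot[0] = yyyxyxxxxxyxxyyxy$
  rot[1] = yyxyxxxxxyxxyyxy$y
  rot[2] = yxyxxxxxyxxyyxy$yy
  rot[3] = xyxxxxxyxxyyxy$yyy
  rot[4] = yxxxxxyxxyyxy$yyyx
  rot[5] = xxxxxyxxyyxy$yyyxy
  rot[6] = xxxxyxxyyxy$yyyxyx
  rot[7] = xxxyxxyyxy$yyyxyxx
  rot[8] = xxyxxyyxy$yyyxyxxx
  rot[9] = xyxxyyxy$yyyxyxxxx
  rot[10] = yxxyyxy$yyyxyxxxxx
  rot[11] = xxyyxy$yyyxyxxxxxy
  rot[12] = xyyxy$yyyxyxxxxxyx
  rot[13] = yyxy$yyyxyxxxxxyxx
  rot[14] = yxy$yyyxyxxxxxyxxy
  rot[15] = xy$yyyxyxxxxxyxxyy
  rot[16] = y$yyyxyxxxxxyxxyyx
  rot[17] = $yyyxyxxxxxyxxyyxy
Sorted (with $ < everything):
  sorted[0] = $yyyxyxxxxxyxxyyxy  (last char: 'y')
  sorted[1] = xxxxxyxxyyxy$yyyxy  (last char: 'y')
  sorted[2] = xxxxyxxyyxy$yyyxyx  (last char: 'x')
  sorted[3] = xxxyxxyyxy$yyyxyxx  (last char: 'x')
  sorted[4] = xxyxxyyxy$yyyxyxxx  (last char: 'x')
  sorted[5] = xxyyxy$yyyxyxxxxxy  (last char: 'y')
  sorted[6] = xy$yyyxyxxxxxyxxyy  (last char: 'y')
  sorted[7] = xyxxxxxyxxyyxy$yyy  (last char: 'y')
  sorted[8] = xyxxyyxy$yyyxyxxxx  (last char: 'x')
  sorted[9] = xyyxy$yyyxyxxxxxyx  (last char: 'x')
  sorted[10] = y$yyyxyxxxxxyxxyyx  (last char: 'x')
  sorted[11] = yxxxxxyxxyyxy$yyyx  (last char: 'x')
  sorted[12] = yxxyyxy$yyyxyxxxxx  (last char: 'x')
  sorted[13] = yxy$yyyxyxxxxxyxxy  (last char: 'y')
  sorted[14] = yxyxxxxxyxxyyxy$yy  (last char: 'y')
  sorted[15] = yyxy$yyyxyxxxxxyxx  (last char: 'x')
  sorted[16] = yyxyxxxxxyxxyyxy$y  (last char: 'y')
  sorted[17] = yyyxyxxxxxyxxyyxy$  (last char: '$')
Last column: yyxxxyyyxxxxxyyxy$
Original string S is at sorted index 17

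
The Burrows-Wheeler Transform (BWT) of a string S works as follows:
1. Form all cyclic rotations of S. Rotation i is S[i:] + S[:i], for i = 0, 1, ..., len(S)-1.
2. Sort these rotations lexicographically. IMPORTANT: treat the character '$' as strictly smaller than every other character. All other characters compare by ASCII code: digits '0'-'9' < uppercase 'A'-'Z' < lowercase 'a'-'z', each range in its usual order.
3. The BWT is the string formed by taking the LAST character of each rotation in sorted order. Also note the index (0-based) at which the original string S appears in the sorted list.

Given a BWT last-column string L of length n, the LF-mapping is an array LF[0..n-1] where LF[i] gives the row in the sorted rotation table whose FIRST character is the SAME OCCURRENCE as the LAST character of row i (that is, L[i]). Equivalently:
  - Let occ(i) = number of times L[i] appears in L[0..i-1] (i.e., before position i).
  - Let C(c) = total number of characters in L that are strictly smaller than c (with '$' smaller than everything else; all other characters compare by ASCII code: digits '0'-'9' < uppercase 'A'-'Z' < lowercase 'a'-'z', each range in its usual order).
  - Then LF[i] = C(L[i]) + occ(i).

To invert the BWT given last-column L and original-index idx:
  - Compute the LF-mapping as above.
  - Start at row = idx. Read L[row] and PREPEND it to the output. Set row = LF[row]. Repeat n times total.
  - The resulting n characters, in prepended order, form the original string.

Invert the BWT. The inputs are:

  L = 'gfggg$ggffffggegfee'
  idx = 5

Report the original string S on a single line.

Answer: ffgeggfegffggeggfg$

Derivation:
LF mapping: 10 4 11 12 13 0 14 15 5 6 7 8 16 17 1 18 9 2 3
Walk LF starting at row 5, prepending L[row]:
  step 1: row=5, L[5]='$', prepend. Next row=LF[5]=0
  step 2: row=0, L[0]='g', prepend. Next row=LF[0]=10
  step 3: row=10, L[10]='f', prepend. Next row=LF[10]=7
  step 4: row=7, L[7]='g', prepend. Next row=LF[7]=15
  step 5: row=15, L[15]='g', prepend. Next row=LF[15]=18
  step 6: row=18, L[18]='e', prepend. Next row=LF[18]=3
  step 7: row=3, L[3]='g', prepend. Next row=LF[3]=12
  step 8: row=12, L[12]='g', prepend. Next row=LF[12]=16
  step 9: row=16, L[16]='f', prepend. Next row=LF[16]=9
  step 10: row=9, L[9]='f', prepend. Next row=LF[9]=6
  step 11: row=6, L[6]='g', prepend. Next row=LF[6]=14
  step 12: row=14, L[14]='e', prepend. Next row=LF[14]=1
  step 13: row=1, L[1]='f', prepend. Next row=LF[1]=4
  step 14: row=4, L[4]='g', prepend. Next row=LF[4]=13
  step 15: row=13, L[13]='g', prepend. Next row=LF[13]=17
  step 16: row=17, L[17]='e', prepend. Next row=LF[17]=2
  step 17: row=2, L[2]='g', prepend. Next row=LF[2]=11
  step 18: row=11, L[11]='f', prepend. Next row=LF[11]=8
  step 19: row=8, L[8]='f', prepend. Next row=LF[8]=5
Reversed output: ffgeggfegffggeggfg$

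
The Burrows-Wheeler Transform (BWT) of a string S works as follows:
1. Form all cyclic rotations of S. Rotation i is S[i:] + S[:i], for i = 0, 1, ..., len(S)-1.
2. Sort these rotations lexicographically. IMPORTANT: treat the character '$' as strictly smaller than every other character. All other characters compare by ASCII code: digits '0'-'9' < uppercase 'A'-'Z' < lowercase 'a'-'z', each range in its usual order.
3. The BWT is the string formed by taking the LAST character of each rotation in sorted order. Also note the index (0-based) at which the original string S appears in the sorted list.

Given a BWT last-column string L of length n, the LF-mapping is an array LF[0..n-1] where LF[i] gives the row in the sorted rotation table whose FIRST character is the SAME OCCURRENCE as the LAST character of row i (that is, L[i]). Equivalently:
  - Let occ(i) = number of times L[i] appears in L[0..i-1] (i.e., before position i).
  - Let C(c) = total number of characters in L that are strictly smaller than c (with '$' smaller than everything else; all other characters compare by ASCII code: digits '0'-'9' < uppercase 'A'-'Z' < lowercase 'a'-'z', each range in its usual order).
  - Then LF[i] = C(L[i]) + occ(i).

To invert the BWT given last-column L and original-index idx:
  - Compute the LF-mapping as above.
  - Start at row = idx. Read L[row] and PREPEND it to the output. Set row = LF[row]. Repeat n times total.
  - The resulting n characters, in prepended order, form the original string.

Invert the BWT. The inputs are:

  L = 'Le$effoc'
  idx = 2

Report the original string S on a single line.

LF mapping: 1 3 0 4 5 6 7 2
Walk LF starting at row 2, prepending L[row]:
  step 1: row=2, L[2]='$', prepend. Next row=LF[2]=0
  step 2: row=0, L[0]='L', prepend. Next row=LF[0]=1
  step 3: row=1, L[1]='e', prepend. Next row=LF[1]=3
  step 4: row=3, L[3]='e', prepend. Next row=LF[3]=4
  step 5: row=4, L[4]='f', prepend. Next row=LF[4]=5
  step 6: row=5, L[5]='f', prepend. Next row=LF[5]=6
  step 7: row=6, L[6]='o', prepend. Next row=LF[6]=7
  step 8: row=7, L[7]='c', prepend. Next row=LF[7]=2
Reversed output: coffeeL$

Answer: coffeeL$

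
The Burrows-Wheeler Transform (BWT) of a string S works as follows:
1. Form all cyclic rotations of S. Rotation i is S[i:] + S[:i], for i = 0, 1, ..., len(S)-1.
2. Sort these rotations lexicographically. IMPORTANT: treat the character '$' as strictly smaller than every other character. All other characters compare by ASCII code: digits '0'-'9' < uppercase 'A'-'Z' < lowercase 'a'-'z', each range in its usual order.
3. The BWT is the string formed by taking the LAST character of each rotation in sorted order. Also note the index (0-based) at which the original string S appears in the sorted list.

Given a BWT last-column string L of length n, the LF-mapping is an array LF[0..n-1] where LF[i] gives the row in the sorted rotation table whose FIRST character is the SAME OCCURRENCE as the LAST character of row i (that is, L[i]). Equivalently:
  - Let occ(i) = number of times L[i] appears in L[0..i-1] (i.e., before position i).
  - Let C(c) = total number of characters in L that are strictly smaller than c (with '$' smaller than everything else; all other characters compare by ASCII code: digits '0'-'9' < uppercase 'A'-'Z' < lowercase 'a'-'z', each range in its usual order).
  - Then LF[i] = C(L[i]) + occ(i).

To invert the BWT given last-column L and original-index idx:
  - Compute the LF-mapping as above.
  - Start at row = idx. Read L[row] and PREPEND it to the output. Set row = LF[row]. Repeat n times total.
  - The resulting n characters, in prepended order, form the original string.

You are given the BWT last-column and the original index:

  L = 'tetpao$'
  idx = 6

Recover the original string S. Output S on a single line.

LF mapping: 5 2 6 4 1 3 0
Walk LF starting at row 6, prepending L[row]:
  step 1: row=6, L[6]='$', prepend. Next row=LF[6]=0
  step 2: row=0, L[0]='t', prepend. Next row=LF[0]=5
  step 3: row=5, L[5]='o', prepend. Next row=LF[5]=3
  step 4: row=3, L[3]='p', prepend. Next row=LF[3]=4
  step 5: row=4, L[4]='a', prepend. Next row=LF[4]=1
  step 6: row=1, L[1]='e', prepend. Next row=LF[1]=2
  step 7: row=2, L[2]='t', prepend. Next row=LF[2]=6
Reversed output: teapot$

Answer: teapot$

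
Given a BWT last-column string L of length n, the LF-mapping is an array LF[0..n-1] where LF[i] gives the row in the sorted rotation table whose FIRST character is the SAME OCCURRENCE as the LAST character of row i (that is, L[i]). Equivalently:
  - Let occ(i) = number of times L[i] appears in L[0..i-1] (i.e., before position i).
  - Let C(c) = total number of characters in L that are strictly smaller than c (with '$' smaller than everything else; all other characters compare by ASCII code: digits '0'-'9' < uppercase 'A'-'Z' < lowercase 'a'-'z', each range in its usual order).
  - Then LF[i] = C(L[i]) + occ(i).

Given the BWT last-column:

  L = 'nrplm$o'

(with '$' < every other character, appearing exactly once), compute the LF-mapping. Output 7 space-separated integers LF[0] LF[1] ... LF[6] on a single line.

Answer: 3 6 5 1 2 0 4

Derivation:
Char counts: '$':1, 'l':1, 'm':1, 'n':1, 'o':1, 'p':1, 'r':1
C (first-col start): C('$')=0, C('l')=1, C('m')=2, C('n')=3, C('o')=4, C('p')=5, C('r')=6
L[0]='n': occ=0, LF[0]=C('n')+0=3+0=3
L[1]='r': occ=0, LF[1]=C('r')+0=6+0=6
L[2]='p': occ=0, LF[2]=C('p')+0=5+0=5
L[3]='l': occ=0, LF[3]=C('l')+0=1+0=1
L[4]='m': occ=0, LF[4]=C('m')+0=2+0=2
L[5]='$': occ=0, LF[5]=C('$')+0=0+0=0
L[6]='o': occ=0, LF[6]=C('o')+0=4+0=4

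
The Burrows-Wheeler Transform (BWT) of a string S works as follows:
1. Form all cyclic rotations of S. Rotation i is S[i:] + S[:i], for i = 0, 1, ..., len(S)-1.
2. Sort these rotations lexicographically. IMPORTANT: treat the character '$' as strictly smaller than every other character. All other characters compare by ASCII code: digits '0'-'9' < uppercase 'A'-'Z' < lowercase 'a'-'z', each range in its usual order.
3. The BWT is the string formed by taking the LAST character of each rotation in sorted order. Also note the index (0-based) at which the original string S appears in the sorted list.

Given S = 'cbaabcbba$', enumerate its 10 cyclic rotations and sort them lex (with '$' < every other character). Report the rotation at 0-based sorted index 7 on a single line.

All 10 rotations (rotation i = S[i:]+S[:i]):
  rot[0] = cbaabcbba$
  rot[1] = baabcbba$c
  rot[2] = aabcbba$cb
  rot[3] = abcbba$cba
  rot[4] = bcbba$cbaa
  rot[5] = cbba$cbaab
  rot[6] = bba$cbaabc
  rot[7] = ba$cbaabcb
  rot[8] = a$cbaabcbb
  rot[9] = $cbaabcbba
Sorted (with $ < everything):
  sorted[0] = $cbaabcbba
  sorted[1] = a$cbaabcbb
  sorted[2] = aabcbba$cb
  sorted[3] = abcbba$cba
  sorted[4] = ba$cbaabcb
  sorted[5] = baabcbba$c
  sorted[6] = bba$cbaabc
  sorted[7] = bcbba$cbaa
  sorted[8] = cbaabcbba$
  sorted[9] = cbba$cbaab
sorted[7] = bcbba$cbaa

Answer: bcbba$cbaa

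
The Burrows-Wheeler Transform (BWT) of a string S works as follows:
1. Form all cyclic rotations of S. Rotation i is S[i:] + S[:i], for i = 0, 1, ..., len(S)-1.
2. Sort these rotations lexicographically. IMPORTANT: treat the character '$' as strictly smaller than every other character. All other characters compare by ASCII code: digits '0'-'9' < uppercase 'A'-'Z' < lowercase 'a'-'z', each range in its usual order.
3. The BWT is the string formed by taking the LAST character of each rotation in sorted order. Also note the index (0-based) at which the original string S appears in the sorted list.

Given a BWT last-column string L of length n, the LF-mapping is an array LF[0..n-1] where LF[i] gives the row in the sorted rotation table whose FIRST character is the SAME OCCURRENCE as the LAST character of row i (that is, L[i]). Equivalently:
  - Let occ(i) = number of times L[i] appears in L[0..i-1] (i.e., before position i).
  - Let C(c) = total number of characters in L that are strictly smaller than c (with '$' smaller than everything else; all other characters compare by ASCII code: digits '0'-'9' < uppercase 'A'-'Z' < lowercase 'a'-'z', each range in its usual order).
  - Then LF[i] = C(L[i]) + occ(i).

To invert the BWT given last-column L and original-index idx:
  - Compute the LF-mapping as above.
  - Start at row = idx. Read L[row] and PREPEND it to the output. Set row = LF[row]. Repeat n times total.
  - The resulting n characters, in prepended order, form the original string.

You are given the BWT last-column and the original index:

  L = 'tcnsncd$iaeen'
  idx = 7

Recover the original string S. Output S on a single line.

LF mapping: 12 2 8 11 9 3 4 0 7 1 5 6 10
Walk LF starting at row 7, prepending L[row]:
  step 1: row=7, L[7]='$', prepend. Next row=LF[7]=0
  step 2: row=0, L[0]='t', prepend. Next row=LF[0]=12
  step 3: row=12, L[12]='n', prepend. Next row=LF[12]=10
  step 4: row=10, L[10]='e', prepend. Next row=LF[10]=5
  step 5: row=5, L[5]='c', prepend. Next row=LF[5]=3
  step 6: row=3, L[3]='s', prepend. Next row=LF[3]=11
  step 7: row=11, L[11]='e', prepend. Next row=LF[11]=6
  step 8: row=6, L[6]='d', prepend. Next row=LF[6]=4
  step 9: row=4, L[4]='n', prepend. Next row=LF[4]=9
  step 10: row=9, L[9]='a', prepend. Next row=LF[9]=1
  step 11: row=1, L[1]='c', prepend. Next row=LF[1]=2
  step 12: row=2, L[2]='n', prepend. Next row=LF[2]=8
  step 13: row=8, L[8]='i', prepend. Next row=LF[8]=7
Reversed output: incandescent$

Answer: incandescent$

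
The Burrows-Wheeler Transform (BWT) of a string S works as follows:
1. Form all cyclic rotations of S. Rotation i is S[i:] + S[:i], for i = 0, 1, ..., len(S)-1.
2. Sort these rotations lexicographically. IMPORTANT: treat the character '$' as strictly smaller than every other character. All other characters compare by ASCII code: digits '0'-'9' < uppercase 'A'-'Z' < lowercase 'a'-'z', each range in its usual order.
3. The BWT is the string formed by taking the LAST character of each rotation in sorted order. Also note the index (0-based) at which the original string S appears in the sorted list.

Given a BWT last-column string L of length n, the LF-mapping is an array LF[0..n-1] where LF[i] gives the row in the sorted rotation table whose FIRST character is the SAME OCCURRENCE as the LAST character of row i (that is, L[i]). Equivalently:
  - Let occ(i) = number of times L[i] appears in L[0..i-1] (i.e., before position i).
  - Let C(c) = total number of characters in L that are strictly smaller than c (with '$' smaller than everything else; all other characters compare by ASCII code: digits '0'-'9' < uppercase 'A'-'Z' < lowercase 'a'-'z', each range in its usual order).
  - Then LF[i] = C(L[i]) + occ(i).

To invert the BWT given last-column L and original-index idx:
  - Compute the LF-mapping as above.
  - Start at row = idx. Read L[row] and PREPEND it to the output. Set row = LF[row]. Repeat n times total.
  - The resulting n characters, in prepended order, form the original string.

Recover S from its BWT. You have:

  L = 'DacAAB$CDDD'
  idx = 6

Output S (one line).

Answer: DDcACDaABD$

Derivation:
LF mapping: 5 9 10 1 2 3 0 4 6 7 8
Walk LF starting at row 6, prepending L[row]:
  step 1: row=6, L[6]='$', prepend. Next row=LF[6]=0
  step 2: row=0, L[0]='D', prepend. Next row=LF[0]=5
  step 3: row=5, L[5]='B', prepend. Next row=LF[5]=3
  step 4: row=3, L[3]='A', prepend. Next row=LF[3]=1
  step 5: row=1, L[1]='a', prepend. Next row=LF[1]=9
  step 6: row=9, L[9]='D', prepend. Next row=LF[9]=7
  step 7: row=7, L[7]='C', prepend. Next row=LF[7]=4
  step 8: row=4, L[4]='A', prepend. Next row=LF[4]=2
  step 9: row=2, L[2]='c', prepend. Next row=LF[2]=10
  step 10: row=10, L[10]='D', prepend. Next row=LF[10]=8
  step 11: row=8, L[8]='D', prepend. Next row=LF[8]=6
Reversed output: DDcACDaABD$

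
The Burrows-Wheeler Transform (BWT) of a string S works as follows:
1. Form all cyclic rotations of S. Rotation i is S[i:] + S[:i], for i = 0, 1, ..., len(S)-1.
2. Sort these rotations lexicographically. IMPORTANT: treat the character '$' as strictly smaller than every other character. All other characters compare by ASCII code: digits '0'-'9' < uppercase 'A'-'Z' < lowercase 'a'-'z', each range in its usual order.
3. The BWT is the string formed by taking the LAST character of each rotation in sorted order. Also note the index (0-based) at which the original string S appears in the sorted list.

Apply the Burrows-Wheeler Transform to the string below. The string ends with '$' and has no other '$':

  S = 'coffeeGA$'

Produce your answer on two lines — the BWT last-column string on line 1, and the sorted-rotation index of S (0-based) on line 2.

All 9 rotations (rotation i = S[i:]+S[:i]):
  rot[0] = coffeeGA$
  rot[1] = offeeGA$c
  rot[2] = ffeeGA$co
  rot[3] = feeGA$cof
  rot[4] = eeGA$coff
  rot[5] = eGA$coffe
  rot[6] = GA$coffee
  rot[7] = A$coffeeG
  rot[8] = $coffeeGA
Sorted (with $ < everything):
  sorted[0] = $coffeeGA  (last char: 'A')
  sorted[1] = A$coffeeG  (last char: 'G')
  sorted[2] = GA$coffee  (last char: 'e')
  sorted[3] = coffeeGA$  (last char: '$')
  sorted[4] = eGA$coffe  (last char: 'e')
  sorted[5] = eeGA$coff  (last char: 'f')
  sorted[6] = feeGA$cof  (last char: 'f')
  sorted[7] = ffeeGA$co  (last char: 'o')
  sorted[8] = offeeGA$c  (last char: 'c')
Last column: AGe$effoc
Original string S is at sorted index 3

Answer: AGe$effoc
3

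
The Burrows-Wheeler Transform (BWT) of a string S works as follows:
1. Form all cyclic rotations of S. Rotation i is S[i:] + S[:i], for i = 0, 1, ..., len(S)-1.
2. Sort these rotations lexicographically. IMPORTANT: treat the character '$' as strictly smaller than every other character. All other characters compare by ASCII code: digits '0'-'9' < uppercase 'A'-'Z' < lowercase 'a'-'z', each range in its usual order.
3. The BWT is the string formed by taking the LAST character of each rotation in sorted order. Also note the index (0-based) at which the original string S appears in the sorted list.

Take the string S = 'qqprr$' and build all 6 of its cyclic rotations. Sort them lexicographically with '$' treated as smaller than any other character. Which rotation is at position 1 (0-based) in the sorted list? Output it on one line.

All 6 rotations (rotation i = S[i:]+S[:i]):
  rot[0] = qqprr$
  rot[1] = qprr$q
  rot[2] = prr$qq
  rot[3] = rr$qqp
  rot[4] = r$qqpr
  rot[5] = $qqprr
Sorted (with $ < everything):
  sorted[0] = $qqprr
  sorted[1] = prr$qq
  sorted[2] = qprr$q
  sorted[3] = qqprr$
  sorted[4] = r$qqpr
  sorted[5] = rr$qqp
sorted[1] = prr$qq

Answer: prr$qq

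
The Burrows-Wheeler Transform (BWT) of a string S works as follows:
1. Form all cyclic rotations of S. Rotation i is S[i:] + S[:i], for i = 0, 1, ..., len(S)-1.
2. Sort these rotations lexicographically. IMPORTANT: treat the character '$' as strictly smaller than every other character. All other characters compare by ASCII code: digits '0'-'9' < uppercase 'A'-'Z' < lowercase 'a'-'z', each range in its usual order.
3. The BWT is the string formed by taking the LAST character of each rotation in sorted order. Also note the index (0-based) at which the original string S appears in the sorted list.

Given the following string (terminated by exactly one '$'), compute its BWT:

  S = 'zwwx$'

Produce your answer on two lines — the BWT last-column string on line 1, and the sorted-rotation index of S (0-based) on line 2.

Answer: xzww$
4

Derivation:
All 5 rotations (rotation i = S[i:]+S[:i]):
  rot[0] = zwwx$
  rot[1] = wwx$z
  rot[2] = wx$zw
  rot[3] = x$zww
  rot[4] = $zwwx
Sorted (with $ < everything):
  sorted[0] = $zwwx  (last char: 'x')
  sorted[1] = wwx$z  (last char: 'z')
  sorted[2] = wx$zw  (last char: 'w')
  sorted[3] = x$zww  (last char: 'w')
  sorted[4] = zwwx$  (last char: '$')
Last column: xzww$
Original string S is at sorted index 4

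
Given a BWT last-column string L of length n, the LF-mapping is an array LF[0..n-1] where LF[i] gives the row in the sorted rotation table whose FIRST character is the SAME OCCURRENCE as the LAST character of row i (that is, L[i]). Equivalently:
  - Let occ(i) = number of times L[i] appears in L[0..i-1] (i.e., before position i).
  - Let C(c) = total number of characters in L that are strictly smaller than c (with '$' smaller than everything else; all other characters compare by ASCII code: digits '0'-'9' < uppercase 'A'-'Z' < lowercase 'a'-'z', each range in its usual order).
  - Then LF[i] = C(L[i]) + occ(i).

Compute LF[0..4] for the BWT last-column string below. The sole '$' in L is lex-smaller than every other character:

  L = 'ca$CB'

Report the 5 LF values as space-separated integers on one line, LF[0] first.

Answer: 4 3 0 2 1

Derivation:
Char counts: '$':1, 'B':1, 'C':1, 'a':1, 'c':1
C (first-col start): C('$')=0, C('B')=1, C('C')=2, C('a')=3, C('c')=4
L[0]='c': occ=0, LF[0]=C('c')+0=4+0=4
L[1]='a': occ=0, LF[1]=C('a')+0=3+0=3
L[2]='$': occ=0, LF[2]=C('$')+0=0+0=0
L[3]='C': occ=0, LF[3]=C('C')+0=2+0=2
L[4]='B': occ=0, LF[4]=C('B')+0=1+0=1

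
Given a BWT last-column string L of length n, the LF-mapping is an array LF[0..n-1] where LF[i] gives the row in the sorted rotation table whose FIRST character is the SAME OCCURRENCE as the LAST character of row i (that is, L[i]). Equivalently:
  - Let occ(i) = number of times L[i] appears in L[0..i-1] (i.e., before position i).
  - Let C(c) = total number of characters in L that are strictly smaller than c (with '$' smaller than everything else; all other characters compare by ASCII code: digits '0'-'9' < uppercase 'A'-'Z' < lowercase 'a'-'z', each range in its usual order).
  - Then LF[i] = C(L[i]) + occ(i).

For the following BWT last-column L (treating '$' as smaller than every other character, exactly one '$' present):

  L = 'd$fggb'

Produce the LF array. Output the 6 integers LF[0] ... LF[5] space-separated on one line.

Char counts: '$':1, 'b':1, 'd':1, 'f':1, 'g':2
C (first-col start): C('$')=0, C('b')=1, C('d')=2, C('f')=3, C('g')=4
L[0]='d': occ=0, LF[0]=C('d')+0=2+0=2
L[1]='$': occ=0, LF[1]=C('$')+0=0+0=0
L[2]='f': occ=0, LF[2]=C('f')+0=3+0=3
L[3]='g': occ=0, LF[3]=C('g')+0=4+0=4
L[4]='g': occ=1, LF[4]=C('g')+1=4+1=5
L[5]='b': occ=0, LF[5]=C('b')+0=1+0=1

Answer: 2 0 3 4 5 1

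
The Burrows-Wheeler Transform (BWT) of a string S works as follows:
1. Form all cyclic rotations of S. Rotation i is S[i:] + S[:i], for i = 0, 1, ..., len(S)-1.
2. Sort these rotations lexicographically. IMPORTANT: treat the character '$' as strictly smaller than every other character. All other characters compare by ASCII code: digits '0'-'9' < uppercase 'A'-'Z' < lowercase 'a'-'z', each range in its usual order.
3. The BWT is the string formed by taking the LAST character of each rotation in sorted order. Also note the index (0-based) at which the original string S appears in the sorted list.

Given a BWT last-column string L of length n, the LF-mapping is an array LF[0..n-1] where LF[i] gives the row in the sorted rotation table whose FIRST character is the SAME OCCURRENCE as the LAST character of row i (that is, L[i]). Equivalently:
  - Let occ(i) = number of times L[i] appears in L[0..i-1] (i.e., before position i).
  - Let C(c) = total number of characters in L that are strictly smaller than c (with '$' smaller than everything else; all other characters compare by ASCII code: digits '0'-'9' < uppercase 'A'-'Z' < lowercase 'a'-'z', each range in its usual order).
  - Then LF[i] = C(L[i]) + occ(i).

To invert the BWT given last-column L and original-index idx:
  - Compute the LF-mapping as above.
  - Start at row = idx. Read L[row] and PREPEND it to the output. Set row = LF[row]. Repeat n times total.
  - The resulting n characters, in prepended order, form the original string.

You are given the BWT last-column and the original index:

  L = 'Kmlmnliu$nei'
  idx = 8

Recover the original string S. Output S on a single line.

Answer: millenniumK$

Derivation:
LF mapping: 1 7 5 8 9 6 3 11 0 10 2 4
Walk LF starting at row 8, prepending L[row]:
  step 1: row=8, L[8]='$', prepend. Next row=LF[8]=0
  step 2: row=0, L[0]='K', prepend. Next row=LF[0]=1
  step 3: row=1, L[1]='m', prepend. Next row=LF[1]=7
  step 4: row=7, L[7]='u', prepend. Next row=LF[7]=11
  step 5: row=11, L[11]='i', prepend. Next row=LF[11]=4
  step 6: row=4, L[4]='n', prepend. Next row=LF[4]=9
  step 7: row=9, L[9]='n', prepend. Next row=LF[9]=10
  step 8: row=10, L[10]='e', prepend. Next row=LF[10]=2
  step 9: row=2, L[2]='l', prepend. Next row=LF[2]=5
  step 10: row=5, L[5]='l', prepend. Next row=LF[5]=6
  step 11: row=6, L[6]='i', prepend. Next row=LF[6]=3
  step 12: row=3, L[3]='m', prepend. Next row=LF[3]=8
Reversed output: millenniumK$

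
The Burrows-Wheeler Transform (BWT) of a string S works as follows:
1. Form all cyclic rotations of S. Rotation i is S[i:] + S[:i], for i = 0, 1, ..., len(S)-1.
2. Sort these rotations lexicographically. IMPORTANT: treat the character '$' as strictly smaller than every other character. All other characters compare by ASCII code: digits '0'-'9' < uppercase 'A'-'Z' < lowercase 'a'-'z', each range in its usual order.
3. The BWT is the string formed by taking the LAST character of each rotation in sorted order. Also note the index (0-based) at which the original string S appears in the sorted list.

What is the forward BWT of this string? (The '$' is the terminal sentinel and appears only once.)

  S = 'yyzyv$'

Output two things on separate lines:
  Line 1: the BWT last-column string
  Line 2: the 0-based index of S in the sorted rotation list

All 6 rotations (rotation i = S[i:]+S[:i]):
  rot[0] = yyzyv$
  rot[1] = yzyv$y
  rot[2] = zyv$yy
  rot[3] = yv$yyz
  rot[4] = v$yyzy
  rot[5] = $yyzyv
Sorted (with $ < everything):
  sorted[0] = $yyzyv  (last char: 'v')
  sorted[1] = v$yyzy  (last char: 'y')
  sorted[2] = yv$yyz  (last char: 'z')
  sorted[3] = yyzyv$  (last char: '$')
  sorted[4] = yzyv$y  (last char: 'y')
  sorted[5] = zyv$yy  (last char: 'y')
Last column: vyz$yy
Original string S is at sorted index 3

Answer: vyz$yy
3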